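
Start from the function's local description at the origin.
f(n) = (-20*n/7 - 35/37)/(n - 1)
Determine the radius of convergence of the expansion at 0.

Denominator factor (n - 1): pole of order 1 at 1, modulus 1.
The radius of convergence is the smallest modulus among the singular points: 1.

The radius of convergence is 1.


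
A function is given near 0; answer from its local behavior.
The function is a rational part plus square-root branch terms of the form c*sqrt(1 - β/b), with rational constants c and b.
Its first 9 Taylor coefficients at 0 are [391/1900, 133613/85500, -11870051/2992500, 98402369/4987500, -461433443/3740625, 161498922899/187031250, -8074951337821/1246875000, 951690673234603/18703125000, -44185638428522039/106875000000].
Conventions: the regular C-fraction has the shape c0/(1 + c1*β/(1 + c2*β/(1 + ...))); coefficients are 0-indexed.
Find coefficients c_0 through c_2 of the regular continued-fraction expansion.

Taylor coefficients (read off): a_0 = 391/1900, a_1 = 133613/85500, a_2 = -11870051/2992500.
c0 = a_0 = 391/1900. Peel one level at a time: if S = 1 + c*β/S' with S'(0) = 1, then c is the β-coefficient of S and S' = c*β/(S - 1).
S_1 = c0/f = 1 + (-133613/17595)*β + (166737745852/2167088175)*β^2 + ...; c1 = -133613/17595.
S_2 = c1*β/(S_1 - 1) = 1 + (166737745852/16456445145)*β + ...; c2 = 166737745852/16456445145.

The regular C-fraction coefficients are [391/1900, -133613/17595, 166737745852/16456445145].


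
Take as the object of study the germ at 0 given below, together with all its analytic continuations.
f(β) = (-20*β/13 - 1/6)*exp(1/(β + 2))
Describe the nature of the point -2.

The point is an essential singularity.

The exponent 1/(β - (-2)) has a pole at -2, so exp(1/(β - (-2))) takes every nonzero value near it: an essential singularity (not a pole of any order).


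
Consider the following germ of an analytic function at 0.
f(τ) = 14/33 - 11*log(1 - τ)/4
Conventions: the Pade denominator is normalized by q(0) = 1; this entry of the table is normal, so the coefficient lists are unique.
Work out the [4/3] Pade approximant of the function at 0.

Taylor coefficients needed (expand at 0): a_0 = 14/33, a_1 = 11/4, a_2 = 11/8, a_3 = 11/12, a_4 = 11/16, a_5 = 11/20, a_6 = 11/24, a_7 = 11/28.
Write the denominator as Q(τ) = 1 + q1*τ + q2*τ^2 + q3*τ^3. Requiring Q*f - P = O(τ^8) with deg P <= 4 kills the coefficients of τ^5..τ^7 in Q*f:
  τ^5: a_5 + q1*a_4 + q2*a_3 + q3*a_2 = 0, i.e. 11/20 + (11/16)*q1 + (11/12)*q2 + (11/8)*q3 = 0.
  τ^6: a_6 + q1*a_5 + q2*a_4 + q3*a_3 = 0, i.e. 11/24 + (11/20)*q1 + (11/16)*q2 + (11/12)*q3 = 0.
  τ^7: a_7 + q1*a_6 + q2*a_5 + q3*a_4 = 0, i.e. 11/28 + (11/24)*q1 + (11/20)*q2 + (11/16)*q3 = 0.
Solving this linear system: q1 = -12/7, q2 = 6/7, q3 = -4/35.
The numerator is Q*f truncated at degree 4: P0 = a_0 = 14/33; P1 = a_1 + q1*a_0 = 89/44; P2 = a_2 + q1*a_1 + q2*a_0 = -1833/616; P3 = a_3 + q1*a_2 + q2*a_1 + q3*a_0 = 191/220; P4 = a_4 + q1*a_3 + q2*a_2 + q3*a_1 = -11/560.

The Pade approximant has numerator coefficients [14/33, 89/44, -1833/616, 191/220, -11/560]; denominator coefficients [1, -12/7, 6/7, -4/35].


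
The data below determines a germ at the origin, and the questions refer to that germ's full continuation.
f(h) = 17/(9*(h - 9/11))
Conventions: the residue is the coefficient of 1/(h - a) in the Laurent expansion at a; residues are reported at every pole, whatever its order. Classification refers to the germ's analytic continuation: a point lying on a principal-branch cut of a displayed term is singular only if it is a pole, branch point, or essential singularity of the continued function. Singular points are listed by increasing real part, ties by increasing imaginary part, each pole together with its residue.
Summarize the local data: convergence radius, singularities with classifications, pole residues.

Denominator factor (h - 9/11): pole of order 1 at 9/11, modulus 9/11.
The radius of convergence is the smallest modulus among the singular points: 9/11.
At the order-1 pole 9/11 set g(h) = (h - (9/11))*f(h) = 17/9.
Simple pole: residue = g(a) at a = 9/11, which is 17/9.

Radius of convergence at 0: 9/11.
At 9/11: a pole of order 1; residue 17/9.


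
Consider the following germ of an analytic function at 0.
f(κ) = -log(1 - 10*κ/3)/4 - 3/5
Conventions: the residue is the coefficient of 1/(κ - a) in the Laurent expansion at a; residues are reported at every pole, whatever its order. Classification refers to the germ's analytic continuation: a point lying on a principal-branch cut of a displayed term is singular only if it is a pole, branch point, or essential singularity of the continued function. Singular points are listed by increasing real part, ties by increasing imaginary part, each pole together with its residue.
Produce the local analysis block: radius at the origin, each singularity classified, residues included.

Branch term (-1/4)*log(1 - κ/(3/10)): its argument vanishes at κ = 3/10, a logarithmic branch point, modulus 3/10.
The radius of convergence is the smallest modulus among the singular points: 3/10.

Radius of convergence at 0: 3/10.
At 3/10: a logarithmic branch point.


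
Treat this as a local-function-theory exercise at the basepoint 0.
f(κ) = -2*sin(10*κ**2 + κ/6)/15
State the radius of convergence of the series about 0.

The factor -sin(10*κ**2 + κ/6) is entire and contributes no finite singular point.
The polynomial part has no poles.
No finite singular points: the Taylor series at 0 converges everywhere.

The radius of convergence is infinite.


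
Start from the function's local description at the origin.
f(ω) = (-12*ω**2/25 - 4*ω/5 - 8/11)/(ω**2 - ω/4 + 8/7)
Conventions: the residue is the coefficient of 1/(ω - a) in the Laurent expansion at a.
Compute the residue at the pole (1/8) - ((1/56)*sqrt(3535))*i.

The factor ω**2 - ω/4 + 8/7 splits as (ω - a)(ω - a') with a = (1/8) - ((1/56)*sqrt(3535))*i, a' = (1/8) + ((1/56)*sqrt(3535))*i. At the order-1 pole a set g(ω) = (ω - a)*f(ω) = [-12*ω**2/25 - 4*ω/5 - 8/11] / (ω - a').
Simple pole: residue = g(a) at a = (1/8) - ((1/56)*sqrt(3535))*i, which is (-23/50) - ((4523/1944250)*sqrt(3535))*i.

The residue is (-23/50) - ((4523/1944250)*sqrt(3535))*i.


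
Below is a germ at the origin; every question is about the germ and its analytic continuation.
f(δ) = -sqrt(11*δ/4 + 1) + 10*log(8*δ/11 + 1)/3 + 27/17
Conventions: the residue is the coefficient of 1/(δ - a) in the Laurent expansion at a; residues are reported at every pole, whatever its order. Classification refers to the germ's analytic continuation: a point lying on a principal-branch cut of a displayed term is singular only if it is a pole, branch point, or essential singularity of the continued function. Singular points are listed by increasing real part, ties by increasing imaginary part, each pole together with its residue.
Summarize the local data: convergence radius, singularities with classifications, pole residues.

Branch term (10/3)*log(1 - δ/(-11/8)): its argument vanishes at δ = -11/8, a logarithmic branch point, modulus 11/8.
Branch term (-1)*sqrt(1 - δ/(-4/11)): its argument vanishes at δ = -4/11, a square-root branch point, modulus 4/11.
The radius of convergence is the smallest modulus among the singular points: 4/11.
List the singular points by increasing real part (a conjugate pair: the negative imaginary part first).

Radius of convergence at 0: 4/11.
At -11/8: a logarithmic branch point.
At -4/11: an algebraic (square-root) branch point.


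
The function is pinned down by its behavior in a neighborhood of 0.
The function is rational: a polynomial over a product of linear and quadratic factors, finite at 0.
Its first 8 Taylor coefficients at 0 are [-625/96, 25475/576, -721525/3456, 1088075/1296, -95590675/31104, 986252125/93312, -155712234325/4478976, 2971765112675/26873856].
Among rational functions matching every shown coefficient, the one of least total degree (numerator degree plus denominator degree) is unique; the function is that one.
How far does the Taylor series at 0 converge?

No rational of total degree below 6 reproduces all 8 coefficients; solving the [1/5] Pade equations on them gives f(d) = (-9*d/10 - 5/3)/((d + 2/5)**3*(d**2 - 2*d/3 + 4)), whose expansion matches every shown term.
Denominator factor (d + 2/5)^3: pole of order 3 at -2/5, modulus 2/5.
Denominator factor (d**2 - 2*d/3 + 4): discriminant -140/9, complex-conjugate roots (1/3) + ((1/3)*sqrt(35))*i and (1/3) - ((1/3)*sqrt(35))*i; poles of order 1, moduli 2 and 2.
The radius of convergence is the smallest modulus among the singular points: 2/5.

The radius of convergence is 2/5.


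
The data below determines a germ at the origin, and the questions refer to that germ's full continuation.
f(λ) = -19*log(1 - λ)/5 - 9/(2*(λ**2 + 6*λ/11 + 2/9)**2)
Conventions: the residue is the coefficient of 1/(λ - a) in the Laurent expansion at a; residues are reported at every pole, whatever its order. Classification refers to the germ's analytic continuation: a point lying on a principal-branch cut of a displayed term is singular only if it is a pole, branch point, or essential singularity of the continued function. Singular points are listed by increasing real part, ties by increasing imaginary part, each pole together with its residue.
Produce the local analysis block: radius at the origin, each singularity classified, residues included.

Denominator factor (λ**2 + 6*λ/11 + 2/9)^2: discriminant -644/1089, complex-conjugate roots (-3/11) + ((1/33)*sqrt(161))*i and (-3/11) - ((1/33)*sqrt(161))*i; poles of order 2, moduli (1/3)*sqrt(2) and (1/3)*sqrt(2).
Branch term (-19/5)*log(1 - λ/(1)): its argument vanishes at λ = 1, a logarithmic branch point, modulus 1.
The radius of convergence is the smallest modulus among the singular points: (1/3)*sqrt(2).
The branch term is analytic at (-3/11) - ((1/33)*sqrt(161))*i and contributes nothing to the residue; only the rational part matters.
The factor λ**2 + 6*λ/11 + 2/9 splits as (λ - a)(λ - a') with a = (-3/11) - ((1/33)*sqrt(161))*i, a' = (-3/11) + ((1/33)*sqrt(161))*i. At the order-2 pole a set g(λ) = (λ - a)^2*(rational part) = [-9/2] / (λ - a')^2.
Order-2 pole: residue = g'(a); g'((-3/11) - ((1/33)*sqrt(161))*i) = -((323433/207368)*sqrt(161))*i, so the residue is -((323433/207368)*sqrt(161))*i.
The branch term is analytic at (-3/11) + ((1/33)*sqrt(161))*i and contributes nothing to the residue; only the rational part matters.
The factor λ**2 + 6*λ/11 + 2/9 splits as (λ - a)(λ - a') with a = (-3/11) + ((1/33)*sqrt(161))*i, a' = (-3/11) - ((1/33)*sqrt(161))*i. At the order-2 pole a set g(λ) = (λ - a)^2*(rational part) = [-9/2] / (λ - a')^2.
Order-2 pole: residue = g'(a); g'((-3/11) + ((1/33)*sqrt(161))*i) = ((323433/207368)*sqrt(161))*i, so the residue is ((323433/207368)*sqrt(161))*i.
List the singular points by increasing real part (a conjugate pair: the negative imaginary part first).

Radius of convergence at 0: (1/3)*sqrt(2).
At (-3/11) - ((1/33)*sqrt(161))*i: a pole of order 2; residue -((323433/207368)*sqrt(161))*i.
At (-3/11) + ((1/33)*sqrt(161))*i: a pole of order 2; residue ((323433/207368)*sqrt(161))*i.
At 1: a logarithmic branch point.


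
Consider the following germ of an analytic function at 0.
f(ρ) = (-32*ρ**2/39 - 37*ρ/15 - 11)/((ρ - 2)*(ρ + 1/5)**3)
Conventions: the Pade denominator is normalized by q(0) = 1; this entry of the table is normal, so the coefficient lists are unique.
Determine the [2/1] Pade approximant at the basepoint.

The Pade approximant has numerator coefficients [1375/2, -453032275/108867, 474889310125/31135962]; denominator coefficients [1, 6564821/798358].

Taylor coefficients needed (expand at 0): a_0 = 1375/2, a_1 = -117775/12, a_2 = 9979475/104, a_3 = -164120525/208.
Write the denominator as Q(ρ) = 1 + q1*ρ. Requiring Q*f - P = O(ρ^4) with deg P <= 2 kills the coefficients of ρ^3..ρ^3 in Q*f:
  ρ^3: a_3 + q1*a_2 = 0, i.e. -164120525/208 + (9979475/104)*q1 = 0.
Solving this linear system: q1 = 6564821/798358.
The numerator is Q*f truncated at degree 2: P0 = a_0 = 1375/2; P1 = a_1 + q1*a_0 = -453032275/108867; P2 = a_2 + q1*a_1 = 474889310125/31135962.


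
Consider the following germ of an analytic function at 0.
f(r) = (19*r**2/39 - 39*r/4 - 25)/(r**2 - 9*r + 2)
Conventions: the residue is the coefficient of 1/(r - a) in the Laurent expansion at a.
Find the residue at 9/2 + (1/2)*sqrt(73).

The factor r**2 - 9*r + 2 splits as (r - a)(r - a') with a = 9/2 + (1/2)*sqrt(73), a' = 9/2 - (1/2)*sqrt(73). At the order-1 pole a set g(r) = (r - a)*f(r) = [19*r**2/39 - 39*r/4 - 25] / (r - a').
Simple pole: residue = g(a) at a = 9/2 + (1/2)*sqrt(73), which is -279/104 - (15637/22776)*sqrt(73).

The residue is -279/104 - (15637/22776)*sqrt(73).


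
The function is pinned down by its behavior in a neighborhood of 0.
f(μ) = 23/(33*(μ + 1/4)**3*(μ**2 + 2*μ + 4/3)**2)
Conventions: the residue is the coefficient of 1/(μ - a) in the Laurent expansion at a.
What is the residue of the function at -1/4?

The residue is 201793536/37606811.

At the order-3 pole -1/4 set g(μ) = (μ - (-1/4))^3*f(μ) = 23/(33*(μ**2 + 2*μ + 4/3)**2).
Order-3 pole: residue = g''(a)/2; g''(-1/4) = 403587072/37606811, so the residue is 201793536/37606811.


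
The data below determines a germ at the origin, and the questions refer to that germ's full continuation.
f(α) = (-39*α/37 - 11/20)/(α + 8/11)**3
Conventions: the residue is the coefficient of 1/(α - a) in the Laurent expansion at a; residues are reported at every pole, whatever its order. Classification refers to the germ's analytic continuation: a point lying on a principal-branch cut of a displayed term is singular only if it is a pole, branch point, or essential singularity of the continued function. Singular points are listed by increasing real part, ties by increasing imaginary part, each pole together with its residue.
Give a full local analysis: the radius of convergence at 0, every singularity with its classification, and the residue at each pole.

Denominator factor (α + 8/11)^3: pole of order 3 at -8/11, modulus 8/11.
The radius of convergence is the smallest modulus among the singular points: 8/11.
At the order-3 pole -8/11 set g(α) = (α - (-8/11))^3*f(α) = -39*α/37 - 11/20.
Order-3 pole: residue = g''(a)/2; g''(-8/11) = 0, so the residue is 0.

Radius of convergence at 0: 8/11.
At -8/11: a pole of order 3; residue 0.


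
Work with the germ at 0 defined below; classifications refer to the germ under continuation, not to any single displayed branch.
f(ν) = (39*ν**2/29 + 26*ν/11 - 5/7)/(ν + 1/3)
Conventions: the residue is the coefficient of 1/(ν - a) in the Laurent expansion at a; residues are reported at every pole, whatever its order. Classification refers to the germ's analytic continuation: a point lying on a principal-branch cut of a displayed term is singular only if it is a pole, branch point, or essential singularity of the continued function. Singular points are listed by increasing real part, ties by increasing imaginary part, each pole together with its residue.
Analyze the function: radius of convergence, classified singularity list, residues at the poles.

Denominator factor (ν + 1/3): pole of order 1 at -1/3, modulus 1/3.
The radius of convergence is the smallest modulus among the singular points: 1/3.
At the order-1 pole -1/3 set g(ν) = (ν - (-1/3))*f(ν) = 39*ν**2/29 + 26*ν/11 - 5/7.
Simple pole: residue = g(a) at a = -1/3, which is -9062/6699.

Radius of convergence at 0: 1/3.
At -1/3: a pole of order 1; residue -9062/6699.


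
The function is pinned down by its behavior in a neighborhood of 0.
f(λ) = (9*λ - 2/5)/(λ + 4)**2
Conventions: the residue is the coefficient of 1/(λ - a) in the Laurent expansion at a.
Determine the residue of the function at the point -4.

At the order-2 pole -4 set g(λ) = (λ - (-4))^2*f(λ) = 9*λ - 2/5.
Order-2 pole: residue = g'(a); g'(-4) = 9, so the residue is 9.

The residue is 9.


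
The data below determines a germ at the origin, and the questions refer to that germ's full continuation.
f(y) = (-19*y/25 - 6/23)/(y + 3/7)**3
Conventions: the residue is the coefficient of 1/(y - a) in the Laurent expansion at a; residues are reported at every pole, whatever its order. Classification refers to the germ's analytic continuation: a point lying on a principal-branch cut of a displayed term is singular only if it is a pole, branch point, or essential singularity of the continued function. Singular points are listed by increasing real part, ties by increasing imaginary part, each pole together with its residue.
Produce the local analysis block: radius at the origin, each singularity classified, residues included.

Radius of convergence at 0: 3/7.
At -3/7: a pole of order 3; residue 0.

Denominator factor (y + 3/7)^3: pole of order 3 at -3/7, modulus 3/7.
The radius of convergence is the smallest modulus among the singular points: 3/7.
At the order-3 pole -3/7 set g(y) = (y - (-3/7))^3*f(y) = -19*y/25 - 6/23.
Order-3 pole: residue = g''(a)/2; g''(-3/7) = 0, so the residue is 0.


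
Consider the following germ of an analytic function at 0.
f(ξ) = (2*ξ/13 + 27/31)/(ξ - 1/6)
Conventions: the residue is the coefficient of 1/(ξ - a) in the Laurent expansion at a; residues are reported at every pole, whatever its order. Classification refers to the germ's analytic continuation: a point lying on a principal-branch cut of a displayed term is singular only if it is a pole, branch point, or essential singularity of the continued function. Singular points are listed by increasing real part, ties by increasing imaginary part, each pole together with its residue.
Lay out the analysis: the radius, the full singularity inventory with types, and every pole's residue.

Denominator factor (ξ - 1/6): pole of order 1 at 1/6, modulus 1/6.
The radius of convergence is the smallest modulus among the singular points: 1/6.
At the order-1 pole 1/6 set g(ξ) = (ξ - (1/6))*f(ξ) = 2*ξ/13 + 27/31.
Simple pole: residue = g(a) at a = 1/6, which is 1084/1209.

Radius of convergence at 0: 1/6.
At 1/6: a pole of order 1; residue 1084/1209.


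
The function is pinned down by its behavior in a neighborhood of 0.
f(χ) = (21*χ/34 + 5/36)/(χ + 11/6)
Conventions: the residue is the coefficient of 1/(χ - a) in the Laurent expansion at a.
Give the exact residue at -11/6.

The residue is -152/153.

At the order-1 pole -11/6 set g(χ) = (χ - (-11/6))*f(χ) = 21*χ/34 + 5/36.
Simple pole: residue = g(a) at a = -11/6, which is -152/153.


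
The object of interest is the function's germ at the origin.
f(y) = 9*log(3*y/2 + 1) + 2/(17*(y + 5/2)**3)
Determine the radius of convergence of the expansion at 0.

The radius of convergence is 2/3.

Denominator factor (y + 5/2)^3: pole of order 3 at -5/2, modulus 5/2.
Branch term (9)*log(1 - y/(-2/3)): its argument vanishes at y = -2/3, a logarithmic branch point, modulus 2/3.
The radius of convergence is the smallest modulus among the singular points: 2/3.


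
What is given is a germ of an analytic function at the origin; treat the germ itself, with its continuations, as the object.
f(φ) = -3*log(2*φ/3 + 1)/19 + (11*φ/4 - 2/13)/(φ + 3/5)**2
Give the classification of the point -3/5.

The denominator factor φ + 3/5 vanishes at -3/5 and appears to the power 2; the numerator there equals -469/260, nonzero, and no other factor vanishes.
The branch terms are analytic at this point.
Hence a pole whose order is the multiplicity, 2.

The point is a pole of order 2.


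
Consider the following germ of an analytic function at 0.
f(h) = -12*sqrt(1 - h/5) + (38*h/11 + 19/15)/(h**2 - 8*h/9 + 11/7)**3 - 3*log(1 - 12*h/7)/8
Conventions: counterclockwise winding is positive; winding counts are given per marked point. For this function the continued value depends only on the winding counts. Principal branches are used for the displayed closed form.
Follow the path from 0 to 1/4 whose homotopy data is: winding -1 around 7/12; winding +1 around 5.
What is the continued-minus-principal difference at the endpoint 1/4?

Continued minus principal equals ((12/5)*sqrt(95)) + ((3/4)*pi)*i.

The rational part is single-valued and drops out of the difference; each branch term changes only by its own monodromy.
(-12)*sqrt(1 - h/(5)): winding +1 is odd, the square root flips sign, contributing -2*(-12)*sqrt(1 - (1/4)/(5)) = -2*(-12)*sqrt(19/20) = (12/5)*sqrt(95).
(-3/8)*log(1 - h/(7/12)): each positive loop around 7/12 adds 2*pi*i to the log, so winding -1 contributes (-3/8)*(-1)*2*pi*i = (3/4)*pi*i.
Summing the contributions at h = 1/4 gives ((12/5)*sqrt(95)) + ((3/4)*pi)*i.


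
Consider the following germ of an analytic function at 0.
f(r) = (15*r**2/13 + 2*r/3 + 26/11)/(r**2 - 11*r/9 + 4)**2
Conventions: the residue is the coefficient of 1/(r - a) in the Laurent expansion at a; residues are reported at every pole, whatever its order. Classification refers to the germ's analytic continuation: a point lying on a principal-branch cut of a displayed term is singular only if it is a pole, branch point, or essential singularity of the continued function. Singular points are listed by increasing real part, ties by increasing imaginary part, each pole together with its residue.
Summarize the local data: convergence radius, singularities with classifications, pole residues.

Radius of convergence at 0: 2.
At (11/18) - ((5/18)*sqrt(47))*i: a pole of order 2; residue ((1540026/39485875)*sqrt(47))*i.
At (11/18) + ((5/18)*sqrt(47))*i: a pole of order 2; residue -((1540026/39485875)*sqrt(47))*i.


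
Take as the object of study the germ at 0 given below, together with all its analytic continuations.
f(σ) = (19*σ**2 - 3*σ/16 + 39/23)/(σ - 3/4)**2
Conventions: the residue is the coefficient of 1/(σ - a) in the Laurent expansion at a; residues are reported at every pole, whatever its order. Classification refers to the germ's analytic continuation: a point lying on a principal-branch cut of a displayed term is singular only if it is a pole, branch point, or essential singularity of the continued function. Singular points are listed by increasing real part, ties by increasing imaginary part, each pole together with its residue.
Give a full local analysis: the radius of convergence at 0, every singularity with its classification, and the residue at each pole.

Radius of convergence at 0: 3/4.
At 3/4: a pole of order 2; residue 453/16.

Denominator factor (σ - 3/4)^2: pole of order 2 at 3/4, modulus 3/4.
The radius of convergence is the smallest modulus among the singular points: 3/4.
At the order-2 pole 3/4 set g(σ) = (σ - (3/4))^2*f(σ) = 19*σ**2 - 3*σ/16 + 39/23.
Order-2 pole: residue = g'(a); g'(3/4) = 453/16, so the residue is 453/16.


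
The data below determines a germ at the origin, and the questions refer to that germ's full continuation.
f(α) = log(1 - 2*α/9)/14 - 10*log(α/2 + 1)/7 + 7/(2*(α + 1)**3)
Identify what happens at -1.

The point is a pole of order 3.

The denominator factor α + 1 vanishes at -1 and appears to the power 3; the numerator there equals 7/2, nonzero, and no other factor vanishes.
The branch terms are analytic at this point.
Hence a pole whose order is the multiplicity, 3.


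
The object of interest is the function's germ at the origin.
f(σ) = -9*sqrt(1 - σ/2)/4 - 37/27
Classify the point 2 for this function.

The point is an algebraic (square-root) branch point.

The term (-9/4)*sqrt(1 - σ/(2)) has argument 1 - 2/(2) = 0 at 2: a square-root (algebraic, two-sheeted) branch point; the remaining terms are analytic or single-valued there.


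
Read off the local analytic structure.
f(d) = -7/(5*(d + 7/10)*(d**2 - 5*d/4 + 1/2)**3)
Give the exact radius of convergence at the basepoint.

Denominator factor (d**2 - 5*d/4 + 1/2)^3: discriminant -7/16, complex-conjugate roots (5/8) + ((1/8)*sqrt(7))*i and (5/8) - ((1/8)*sqrt(7))*i; poles of order 3, moduli (1/2)*sqrt(2) and (1/2)*sqrt(2).
Denominator factor (d + 7/10): pole of order 1 at -7/10, modulus 7/10.
The radius of convergence is the smallest modulus among the singular points: 7/10.

The radius of convergence is 7/10.


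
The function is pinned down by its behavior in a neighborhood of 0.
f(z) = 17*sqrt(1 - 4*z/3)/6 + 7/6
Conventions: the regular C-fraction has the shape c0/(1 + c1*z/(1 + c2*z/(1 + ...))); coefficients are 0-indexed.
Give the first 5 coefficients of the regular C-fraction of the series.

Taylor coefficients (expand at 0): a_0 = 4, a_1 = -17/9, a_2 = -17/27, a_3 = -34/81, a_4 = -85/243.
c0 = a_0 = 4. Peel one level at a time: if S = 1 + c*z/S' with S'(0) = 1, then c is the z-coefficient of S and S' = c*z/(S - 1).
S_1 = c0/f = 1 + (17/36)*z + (493/1296)*z^2 + ...; c1 = 17/36.
S_2 = c1*z/(S_1 - 1) = 1 + (-29/36)*z + (-1/9)*z^2 + ...; c2 = -29/36.
S_3 = c2*z/(S_2 - 1) = 1 + (-4/29)*z + (-184/2523)*z^2 + ...; c3 = -4/29.
S_4 = c3*z/(S_3 - 1) = 1 + (-46/87)*z + ...; c4 = -46/87.

The regular C-fraction coefficients are [4, 17/36, -29/36, -4/29, -46/87].


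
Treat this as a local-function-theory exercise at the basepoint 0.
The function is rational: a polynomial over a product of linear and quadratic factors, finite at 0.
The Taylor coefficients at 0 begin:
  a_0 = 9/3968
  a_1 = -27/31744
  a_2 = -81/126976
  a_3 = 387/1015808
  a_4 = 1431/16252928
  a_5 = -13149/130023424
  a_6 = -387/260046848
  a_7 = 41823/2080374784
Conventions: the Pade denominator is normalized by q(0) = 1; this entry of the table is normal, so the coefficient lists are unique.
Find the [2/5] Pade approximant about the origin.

Taylor coefficients needed (read off): a_0 = 9/3968, a_1 = -27/31744, a_2 = -81/126976, a_3 = 387/1015808, a_4 = 1431/16252928, a_5 = -13149/130023424, a_6 = -387/260046848, a_7 = 41823/2080374784.
Write the denominator as Q(w) = 1 + q1*w + q2*w^2 + q3*w^3 + q4*w^4 + q5*w^5. Requiring Q*f - P = O(w^8) with deg P <= 2 kills the coefficients of w^3..w^7 in Q*f:
  w^3: a_3 + q1*a_2 + q2*a_1 + q3*a_0 = 0, i.e. 387/1015808 + (-81/126976)*q1 + (-27/31744)*q2 + (9/3968)*q3 = 0.
  w^4: a_4 + q1*a_3 + q2*a_2 + q3*a_1 + q4*a_0 = 0, i.e. 1431/16252928 + (387/1015808)*q1 + (-81/126976)*q2 + (-27/31744)*q3 + (9/3968)*q4 = 0.
  w^5: a_5 + q1*a_4 + q2*a_3 + q3*a_2 + q4*a_1 + q5*a_0 = 0, i.e. -13149/130023424 + (1431/16252928)*q1 + (387/1015808)*q2 + (-81/126976)*q3 + (-27/31744)*q4 + (9/3968)*q5 = 0.
  w^6: a_6 + q1*a_5 + q2*a_4 + q3*a_3 + q4*a_2 + q5*a_1 = 0, i.e. -387/260046848 + (-13149/130023424)*q1 + (1431/16252928)*q2 + (387/1015808)*q3 + (-81/126976)*q4 + (-27/31744)*q5 = 0.
  w^7: a_7 + q1*a_6 + q2*a_5 + q3*a_4 + q4*a_3 + q5*a_2 = 0, i.e. 41823/2080374784 + (-387/260046848)*q1 + (-13149/130023424)*q2 + (1431/16252928)*q3 + (387/1015808)*q4 + (-81/126976)*q5 = 0.
Solving this linear system: q1 = 13/24, q2 = 247/576, q3 = 223/1536, q4 = 139/3072, q5 = 43/4608.
The numerator is Q*f truncated at degree 2: P0 = a_0 = 9/3968; P1 = a_1 + q1*a_0 = 3/7936; P2 = a_2 + q1*a_1 + q2*a_0 = -1/7936.

The Pade approximant has numerator coefficients [9/3968, 3/7936, -1/7936]; denominator coefficients [1, 13/24, 247/576, 223/1536, 139/3072, 43/4608].


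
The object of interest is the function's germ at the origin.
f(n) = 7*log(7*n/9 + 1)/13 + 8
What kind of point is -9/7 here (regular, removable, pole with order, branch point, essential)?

The point is a logarithmic branch point.

The term (7/13)*log(1 - n/(-9/7)) has argument 1 - -9/7/(-9/7) = 0 at -9/7: a logarithmic (infinitely-sheeted) branch point; the remaining terms are analytic or single-valued there.


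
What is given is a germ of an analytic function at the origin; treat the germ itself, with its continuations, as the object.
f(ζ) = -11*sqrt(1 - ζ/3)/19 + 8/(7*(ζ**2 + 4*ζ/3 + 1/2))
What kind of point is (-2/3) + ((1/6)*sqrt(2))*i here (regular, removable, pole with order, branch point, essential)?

The point is a pole of order 1.

The denominator factor ζ**2 + 4*ζ/3 + 1/2 vanishes at (-2/3) + ((1/6)*sqrt(2))*i and appears to the power 1; the numerator there equals 8/7, nonzero, and no other factor vanishes.
The branch terms are analytic at this point.
Hence a pole whose order is the multiplicity, 1.


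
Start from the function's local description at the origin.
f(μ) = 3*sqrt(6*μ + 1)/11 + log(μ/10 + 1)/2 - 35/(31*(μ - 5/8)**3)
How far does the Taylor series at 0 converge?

The radius of convergence is 1/6.

Denominator factor (μ - 5/8)^3: pole of order 3 at 5/8, modulus 5/8.
Branch term (1/2)*log(1 - μ/(-10)): its argument vanishes at μ = -10, a logarithmic branch point, modulus 10.
Branch term (3/11)*sqrt(1 - μ/(-1/6)): its argument vanishes at μ = -1/6, a square-root branch point, modulus 1/6.
The radius of convergence is the smallest modulus among the singular points: 1/6.


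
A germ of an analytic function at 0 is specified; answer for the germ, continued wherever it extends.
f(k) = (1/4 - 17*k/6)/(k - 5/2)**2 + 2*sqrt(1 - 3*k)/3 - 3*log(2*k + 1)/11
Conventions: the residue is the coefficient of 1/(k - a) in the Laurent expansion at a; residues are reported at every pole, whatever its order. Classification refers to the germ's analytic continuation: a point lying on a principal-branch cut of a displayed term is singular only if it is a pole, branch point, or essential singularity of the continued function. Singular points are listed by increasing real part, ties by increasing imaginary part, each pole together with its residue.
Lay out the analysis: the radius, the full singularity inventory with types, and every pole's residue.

Radius of convergence at 0: 1/3.
At -1/2: a logarithmic branch point.
At 1/3: an algebraic (square-root) branch point.
At 5/2: a pole of order 2; residue -17/6.

Denominator factor (k - 5/2)^2: pole of order 2 at 5/2, modulus 5/2.
Branch term (-3/11)*log(1 - k/(-1/2)): its argument vanishes at k = -1/2, a logarithmic branch point, modulus 1/2.
Branch term (2/3)*sqrt(1 - k/(1/3)): its argument vanishes at k = 1/3, a square-root branch point, modulus 1/3.
The radius of convergence is the smallest modulus among the singular points: 1/3.
The branch terms are analytic at 5/2 and contribute nothing to the residue; only the rational part matters.
At the order-2 pole 5/2 set g(k) = (k - (5/2))^2*(rational part) = 1/4 - 17*k/6.
Order-2 pole: residue = g'(a); g'(5/2) = -17/6, so the residue is -17/6.
List the singular points by increasing real part (a conjugate pair: the negative imaginary part first).


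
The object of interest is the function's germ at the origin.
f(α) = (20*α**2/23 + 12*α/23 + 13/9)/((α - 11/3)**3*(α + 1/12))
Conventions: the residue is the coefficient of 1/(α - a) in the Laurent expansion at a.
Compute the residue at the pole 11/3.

At the order-3 pole 11/3 set g(α) = (α - (11/3))^3*f(α) = (20*α**2/23 + 12*α/23 + 13/9)/(α + 1/12).
Order-3 pole: residue = g''(a)/2; g''(11/3) = 7456/139725, so the residue is 3728/139725.

The residue is 3728/139725.


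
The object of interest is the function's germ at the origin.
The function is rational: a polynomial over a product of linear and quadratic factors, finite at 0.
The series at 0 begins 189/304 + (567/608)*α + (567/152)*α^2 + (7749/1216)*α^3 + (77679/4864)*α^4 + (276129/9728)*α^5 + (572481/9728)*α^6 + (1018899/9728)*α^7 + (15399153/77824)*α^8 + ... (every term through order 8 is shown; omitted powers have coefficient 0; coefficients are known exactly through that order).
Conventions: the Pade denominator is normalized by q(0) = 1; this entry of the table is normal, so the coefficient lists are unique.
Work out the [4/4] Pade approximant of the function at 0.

Taylor coefficients needed (read off): a_0 = 189/304, a_1 = 567/608, a_2 = 567/152, a_3 = 7749/1216, a_4 = 77679/4864, a_5 = 276129/9728, a_6 = 572481/9728, a_7 = 1018899/9728, a_8 = 15399153/77824.
Write the denominator as Q(α) = 1 + q1*α + q2*α^2 + q3*α^3 + q4*α^4. Requiring Q*f - P = O(α^9) with deg P <= 4 kills the coefficients of α^5..α^8 in Q*f:
  α^5: a_5 + q1*a_4 + q2*a_3 + q3*a_2 + q4*a_1 = 0, i.e. 276129/9728 + (77679/4864)*q1 + (7749/1216)*q2 + (567/152)*q3 + (567/608)*q4 = 0.
  α^6: a_6 + q1*a_5 + q2*a_4 + q3*a_3 + q4*a_2 = 0, i.e. 572481/9728 + (276129/9728)*q1 + (77679/4864)*q2 + (7749/1216)*q3 + (567/152)*q4 = 0.
  α^7: a_7 + q1*a_6 + q2*a_5 + q3*a_4 + q4*a_3 = 0, i.e. 1018899/9728 + (572481/9728)*q1 + (276129/9728)*q2 + (77679/4864)*q3 + (7749/1216)*q4 = 0.
  α^8: a_8 + q1*a_7 + q2*a_6 + q3*a_5 + q4*a_4 = 0, i.e. 15399153/77824 + (1018899/9728)*q1 + (572481/9728)*q2 + (276129/9728)*q3 + (77679/4864)*q4 = 0.
Solving this linear system: q1 = -46395/32746, q2 = -187995/65492, q3 = 50185/18712, q4 = 355317/130984.
The numerator is Q*f truncated at degree 4: P0 = a_0 = 189/304; P1 = a_1 + q1*a_0 = 18387/355528; P2 = a_2 + q1*a_1 + q2*a_0 = 443961/711056; P3 = a_3 + q1*a_2 + q2*a_1 + q3*a_0 = 729/9356; P4 = a_4 + q1*a_3 + q2*a_2 + q3*a_1 + q4*a_0 = 299619/711056.

The Pade approximant has numerator coefficients [189/304, 18387/355528, 443961/711056, 729/9356, 299619/711056]; denominator coefficients [1, -46395/32746, -187995/65492, 50185/18712, 355317/130984].


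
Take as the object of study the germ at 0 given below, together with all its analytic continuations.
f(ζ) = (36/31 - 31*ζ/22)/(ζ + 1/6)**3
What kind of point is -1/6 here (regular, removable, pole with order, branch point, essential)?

The denominator factor ζ + 1/6 vanishes at -1/6 and appears to the power 3; the numerator there equals 5713/4092, nonzero, and no other factor vanishes.
Hence a pole whose order is the multiplicity, 3.

The point is a pole of order 3.


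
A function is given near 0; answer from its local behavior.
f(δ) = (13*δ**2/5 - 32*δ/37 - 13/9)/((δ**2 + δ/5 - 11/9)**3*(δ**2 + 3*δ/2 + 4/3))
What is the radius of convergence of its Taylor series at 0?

The radius of convergence is -1/10 + (1/30)*sqrt(1109).

Denominator factor (δ**2 + 3*δ/2 + 4/3): discriminant -37/12, complex-conjugate roots (-3/4) + ((1/12)*sqrt(111))*i and (-3/4) - ((1/12)*sqrt(111))*i; poles of order 1, moduli (2/3)*sqrt(3) and (2/3)*sqrt(3).
Denominator factor (δ**2 + δ/5 - 11/9)^3: discriminant 1109/225, real irrational roots -1/10 + (1/30)*sqrt(1109) and -1/10 - (1/30)*sqrt(1109); poles of order 3, moduli -1/10 + (1/30)*sqrt(1109) and 1/10 + (1/30)*sqrt(1109).
The radius of convergence is the smallest modulus among the singular points: -1/10 + (1/30)*sqrt(1109).


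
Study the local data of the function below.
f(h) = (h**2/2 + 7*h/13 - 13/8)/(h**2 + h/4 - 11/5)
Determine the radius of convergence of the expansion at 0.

Denominator factor (h**2 + h/4 - 11/5): discriminant 709/80, real irrational roots -1/8 + (1/40)*sqrt(3545) and -1/8 - (1/40)*sqrt(3545); poles of order 1, moduli -1/8 + (1/40)*sqrt(3545) and 1/8 + (1/40)*sqrt(3545).
The radius of convergence is the smallest modulus among the singular points: -1/8 + (1/40)*sqrt(3545).

The radius of convergence is -1/8 + (1/40)*sqrt(3545).


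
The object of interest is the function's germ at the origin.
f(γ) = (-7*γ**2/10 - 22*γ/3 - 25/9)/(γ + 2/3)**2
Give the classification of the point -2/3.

The point is a pole of order 2.

The denominator factor γ + 2/3 vanishes at -2/3 and appears to the power 2; the numerator there equals 9/5, nonzero, and no other factor vanishes.
Hence a pole whose order is the multiplicity, 2.


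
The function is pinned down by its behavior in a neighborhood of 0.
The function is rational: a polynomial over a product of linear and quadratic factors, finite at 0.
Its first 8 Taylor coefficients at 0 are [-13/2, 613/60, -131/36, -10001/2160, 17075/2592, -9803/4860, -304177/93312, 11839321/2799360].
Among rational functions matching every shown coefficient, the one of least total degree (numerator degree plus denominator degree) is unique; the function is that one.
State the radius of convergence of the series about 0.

The radius of convergence is (2/3)*sqrt(3).

No rational of total degree below 3 reproduces all 8 coefficients; solving the [1/2] Pade equations on them gives f(χ) = (32*χ/5 - 26/3)/(χ**2 + 10*χ/9 + 4/3), whose expansion matches every shown term.
Denominator factor (χ**2 + 10*χ/9 + 4/3): discriminant -332/81, complex-conjugate roots (-5/9) + ((1/9)*sqrt(83))*i and (-5/9) - ((1/9)*sqrt(83))*i; poles of order 1, moduli (2/3)*sqrt(3) and (2/3)*sqrt(3).
The radius of convergence is the smallest modulus among the singular points: (2/3)*sqrt(3).


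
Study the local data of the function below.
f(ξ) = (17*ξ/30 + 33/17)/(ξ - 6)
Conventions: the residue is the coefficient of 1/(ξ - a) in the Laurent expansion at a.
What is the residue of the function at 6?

At the order-1 pole 6 set g(ξ) = (ξ - (6))*f(ξ) = 17*ξ/30 + 33/17.
Simple pole: residue = g(a) at a = 6, which is 454/85.

The residue is 454/85.


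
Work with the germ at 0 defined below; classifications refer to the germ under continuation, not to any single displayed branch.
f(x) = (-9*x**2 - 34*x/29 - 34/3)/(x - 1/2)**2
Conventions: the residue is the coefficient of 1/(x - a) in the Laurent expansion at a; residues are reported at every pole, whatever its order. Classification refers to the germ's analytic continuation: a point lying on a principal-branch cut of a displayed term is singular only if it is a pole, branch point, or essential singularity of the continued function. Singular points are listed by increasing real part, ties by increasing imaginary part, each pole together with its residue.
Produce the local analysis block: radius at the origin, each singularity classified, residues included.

Denominator factor (x - 1/2)^2: pole of order 2 at 1/2, modulus 1/2.
The radius of convergence is the smallest modulus among the singular points: 1/2.
At the order-2 pole 1/2 set g(x) = (x - (1/2))^2*f(x) = -9*x**2 - 34*x/29 - 34/3.
Order-2 pole: residue = g'(a); g'(1/2) = -295/29, so the residue is -295/29.

Radius of convergence at 0: 1/2.
At 1/2: a pole of order 2; residue -295/29.


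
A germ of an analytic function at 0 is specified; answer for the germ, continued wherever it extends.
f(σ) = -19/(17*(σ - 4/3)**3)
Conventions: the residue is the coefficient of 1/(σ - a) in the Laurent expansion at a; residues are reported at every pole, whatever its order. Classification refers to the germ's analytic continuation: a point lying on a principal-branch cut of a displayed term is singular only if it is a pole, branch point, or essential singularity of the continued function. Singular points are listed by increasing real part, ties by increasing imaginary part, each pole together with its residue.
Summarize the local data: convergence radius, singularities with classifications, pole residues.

Denominator factor (σ - 4/3)^3: pole of order 3 at 4/3, modulus 4/3.
The radius of convergence is the smallest modulus among the singular points: 4/3.
At the order-3 pole 4/3 set g(σ) = (σ - (4/3))^3*f(σ) = -19/17.
Order-3 pole: residue = g''(a)/2; g''(4/3) = 0, so the residue is 0.

Radius of convergence at 0: 4/3.
At 4/3: a pole of order 3; residue 0.


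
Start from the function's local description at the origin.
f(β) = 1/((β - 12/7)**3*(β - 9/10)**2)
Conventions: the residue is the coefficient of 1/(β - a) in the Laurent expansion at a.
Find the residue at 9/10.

The residue is -24010000/3518667.

At the order-2 pole 9/10 set g(β) = (β - (9/10))^2*f(β) = (β - 12/7)**(-3).
Order-2 pole: residue = g'(a); g'(9/10) = -24010000/3518667, so the residue is -24010000/3518667.


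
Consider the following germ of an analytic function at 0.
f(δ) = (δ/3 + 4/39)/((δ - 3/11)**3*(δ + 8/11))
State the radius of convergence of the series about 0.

Denominator factor (δ + 8/11): pole of order 1 at -8/11, modulus 8/11.
Denominator factor (δ - 3/11)^3: pole of order 3 at 3/11, modulus 3/11.
The radius of convergence is the smallest modulus among the singular points: 3/11.

The radius of convergence is 3/11.


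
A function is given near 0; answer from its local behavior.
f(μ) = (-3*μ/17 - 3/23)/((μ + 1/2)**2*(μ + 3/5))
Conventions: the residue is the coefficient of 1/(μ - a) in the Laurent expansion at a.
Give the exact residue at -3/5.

At the order-1 pole -3/5 set g(μ) = (μ - (-3/5))*f(μ) = (-3*μ/17 - 3/23)/(μ + 1/2)**2.
Simple pole: residue = g(a) at a = -3/5, which is -960/391.

The residue is -960/391.
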